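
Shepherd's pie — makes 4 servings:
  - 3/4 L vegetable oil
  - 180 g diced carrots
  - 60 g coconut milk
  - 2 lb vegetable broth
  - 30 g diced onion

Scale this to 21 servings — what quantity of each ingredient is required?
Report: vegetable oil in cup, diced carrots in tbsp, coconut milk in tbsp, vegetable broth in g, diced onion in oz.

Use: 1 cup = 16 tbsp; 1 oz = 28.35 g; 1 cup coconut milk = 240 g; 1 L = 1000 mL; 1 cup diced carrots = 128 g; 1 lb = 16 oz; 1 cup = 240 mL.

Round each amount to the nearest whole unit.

vegetable oil: 16 cup; diced carrots: 118 tbsp; coconut milk: 21 tbsp; vegetable broth: 4763 g; diced onion: 6 oz

Scaling factor: 21/4 = 5.25.
vegetable oil: 0.75 L × 21/4 × 1000 mL/L ÷ 240 mL/cup ≈ 16 cup
diced carrots: 180 g × 21/4 ÷ 128 g/cup × 16 tbsp/cup ≈ 118 tbsp
coconut milk: 60 g × 21/4 ÷ 240 g/cup × 16 tbsp/cup = 21 tbsp
vegetable broth: 2 lb × 21/4 × 16 oz/lb × 28.35 g/oz ≈ 4763 g
diced onion: 30 g × 21/4 ÷ 28.35 g/oz ≈ 6 oz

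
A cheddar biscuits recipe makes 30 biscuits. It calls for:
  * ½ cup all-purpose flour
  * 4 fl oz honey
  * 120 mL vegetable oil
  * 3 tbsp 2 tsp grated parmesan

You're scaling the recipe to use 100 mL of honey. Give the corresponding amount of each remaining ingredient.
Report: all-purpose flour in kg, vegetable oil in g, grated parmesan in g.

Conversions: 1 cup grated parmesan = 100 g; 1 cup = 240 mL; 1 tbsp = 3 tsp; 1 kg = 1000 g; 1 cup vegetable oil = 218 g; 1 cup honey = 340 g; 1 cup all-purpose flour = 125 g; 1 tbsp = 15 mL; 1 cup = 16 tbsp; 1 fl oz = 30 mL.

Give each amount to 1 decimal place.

all-purpose flour: 0.1 kg; vegetable oil: 90.8 g; grated parmesan: 19.1 g

The original recipe has 120 mL of honey, so the scaling factor is 100 ÷ 120 = 5/6.
all-purpose flour: 0.5 cup × 5/6 × 125 g/cup ÷ 1000 g/kg ≈ 0.1 kg
vegetable oil: 120 mL × 5/6 ÷ 240 mL/cup × 218 g/cup ≈ 90.8 g
grated parmesan: (3 tbsp + 2 tsp = 11/3 tbsp) × 5/6 ÷ 16 tbsp/cup × 100 g/cup ≈ 19.1 g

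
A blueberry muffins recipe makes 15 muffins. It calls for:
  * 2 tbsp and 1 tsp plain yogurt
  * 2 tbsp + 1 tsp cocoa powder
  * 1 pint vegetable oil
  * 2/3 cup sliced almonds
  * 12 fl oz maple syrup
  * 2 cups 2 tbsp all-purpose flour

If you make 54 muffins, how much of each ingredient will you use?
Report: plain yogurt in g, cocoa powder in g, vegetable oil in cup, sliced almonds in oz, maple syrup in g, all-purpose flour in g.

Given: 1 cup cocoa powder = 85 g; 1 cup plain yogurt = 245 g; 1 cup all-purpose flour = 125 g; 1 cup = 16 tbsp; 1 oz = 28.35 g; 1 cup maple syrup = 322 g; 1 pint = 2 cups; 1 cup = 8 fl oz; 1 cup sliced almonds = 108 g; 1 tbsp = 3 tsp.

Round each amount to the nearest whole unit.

Scaling factor: 54/15 = 18/5 = 3.6.
plain yogurt: (2 tbsp + 1 tsp = 7/3 tbsp) × 18/5 ÷ 16 tbsp/cup × 245 g/cup ≈ 129 g
cocoa powder: (2 tbsp + 1 tsp = 7/3 tbsp) × 18/5 ÷ 16 tbsp/cup × 85 g/cup ≈ 45 g
vegetable oil: 1 pint × 18/5 × 2 cup/pint ≈ 7 cup
sliced almonds: 2/3 cup × 18/5 × 108 g/cup ÷ 28.35 g/oz ≈ 9 oz
maple syrup: 12 fl oz × 18/5 ÷ 8 fl oz/cup × 322 g/cup ≈ 1739 g
all-purpose flour: (2 cup + 2 tbsp = 2.125 cup) × 18/5 × 125 g/cup ≈ 956 g

plain yogurt: 129 g; cocoa powder: 45 g; vegetable oil: 7 cup; sliced almonds: 9 oz; maple syrup: 1739 g; all-purpose flour: 956 g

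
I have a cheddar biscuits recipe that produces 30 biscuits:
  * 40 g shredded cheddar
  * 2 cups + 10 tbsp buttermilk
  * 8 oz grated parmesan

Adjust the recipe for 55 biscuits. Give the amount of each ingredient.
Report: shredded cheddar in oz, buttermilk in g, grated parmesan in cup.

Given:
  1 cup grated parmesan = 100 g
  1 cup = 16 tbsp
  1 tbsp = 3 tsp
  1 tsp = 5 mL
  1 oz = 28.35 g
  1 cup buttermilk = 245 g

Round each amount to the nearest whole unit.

Scaling factor: 55/30 = 11/6.
shredded cheddar: 40 g × 11/6 ÷ 28.35 g/oz ≈ 3 oz
buttermilk: (2 cup + 10 tbsp = 2.625 cup) × 11/6 × 245 g/cup ≈ 1179 g
grated parmesan: 8 oz × 11/6 × 28.35 g/oz ÷ 100 g/cup ≈ 4 cup

shredded cheddar: 3 oz; buttermilk: 1179 g; grated parmesan: 4 cup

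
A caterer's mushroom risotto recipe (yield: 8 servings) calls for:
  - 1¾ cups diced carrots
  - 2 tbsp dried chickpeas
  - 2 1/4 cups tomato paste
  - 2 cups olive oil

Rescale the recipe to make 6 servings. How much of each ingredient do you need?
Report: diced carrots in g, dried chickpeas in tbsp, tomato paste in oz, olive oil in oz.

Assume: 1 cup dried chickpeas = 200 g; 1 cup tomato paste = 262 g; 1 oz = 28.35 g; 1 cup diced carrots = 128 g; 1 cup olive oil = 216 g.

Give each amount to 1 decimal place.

Scaling factor: 6/8 = 3/4 = 0.75.
diced carrots: 1.75 cup × 3/4 × 128 g/cup = 168.0 g
dried chickpeas: 2 tbsp × 3/4 = 1.5 tbsp
tomato paste: 2.25 cup × 3/4 × 262 g/cup ÷ 28.35 g/oz ≈ 15.6 oz
olive oil: 2 cup × 3/4 × 216 g/cup ÷ 28.35 g/oz ≈ 11.4 oz

diced carrots: 168.0 g; dried chickpeas: 1.5 tbsp; tomato paste: 15.6 oz; olive oil: 11.4 oz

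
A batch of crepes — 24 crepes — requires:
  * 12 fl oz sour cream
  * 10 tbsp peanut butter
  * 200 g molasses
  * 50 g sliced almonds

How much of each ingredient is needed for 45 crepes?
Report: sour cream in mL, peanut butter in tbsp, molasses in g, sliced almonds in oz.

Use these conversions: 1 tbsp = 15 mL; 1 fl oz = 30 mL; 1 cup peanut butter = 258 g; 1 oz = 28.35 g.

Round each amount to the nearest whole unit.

Scaling factor: 45/24 = 15/8 = 1.875.
sour cream: 12 fl oz × 15/8 × 30 mL/fl oz = 675 mL
peanut butter: 10 tbsp × 15/8 ≈ 19 tbsp
molasses: 200 g × 15/8 = 375 g
sliced almonds: 50 g × 15/8 ÷ 28.35 g/oz ≈ 3 oz

sour cream: 675 mL; peanut butter: 19 tbsp; molasses: 375 g; sliced almonds: 3 oz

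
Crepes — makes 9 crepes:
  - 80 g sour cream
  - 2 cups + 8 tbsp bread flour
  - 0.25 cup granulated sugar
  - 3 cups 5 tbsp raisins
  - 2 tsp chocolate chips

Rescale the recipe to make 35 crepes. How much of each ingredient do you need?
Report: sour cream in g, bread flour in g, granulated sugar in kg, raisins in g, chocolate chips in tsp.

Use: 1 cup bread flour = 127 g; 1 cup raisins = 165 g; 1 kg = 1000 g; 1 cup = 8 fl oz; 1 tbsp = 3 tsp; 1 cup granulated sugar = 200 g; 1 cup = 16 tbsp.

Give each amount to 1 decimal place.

sour cream: 311.1 g; bread flour: 1234.7 g; granulated sugar: 0.2 kg; raisins: 2125.5 g; chocolate chips: 7.8 tsp

Scaling factor: 35/9.
sour cream: 80 g × 35/9 ≈ 311.1 g
bread flour: (2 cup + 8 tbsp = 2.5 cup) × 35/9 × 127 g/cup ≈ 1234.7 g
granulated sugar: 0.25 cup × 35/9 × 200 g/cup ÷ 1000 g/kg ≈ 0.2 kg
raisins: (3 cup + 5 tbsp = 3.3125 cup) × 35/9 × 165 g/cup ≈ 2125.5 g
chocolate chips: 2 tsp × 35/9 ≈ 7.8 tsp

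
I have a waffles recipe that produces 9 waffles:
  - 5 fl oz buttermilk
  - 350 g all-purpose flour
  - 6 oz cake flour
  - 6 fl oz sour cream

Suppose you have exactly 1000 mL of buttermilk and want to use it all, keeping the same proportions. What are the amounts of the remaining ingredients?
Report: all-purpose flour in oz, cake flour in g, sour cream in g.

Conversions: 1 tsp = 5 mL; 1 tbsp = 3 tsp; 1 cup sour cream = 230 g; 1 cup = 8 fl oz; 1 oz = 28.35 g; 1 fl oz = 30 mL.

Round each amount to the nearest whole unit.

The original recipe has 150 mL of buttermilk, so the scaling factor is 1000 ÷ 150 = 20/3.
all-purpose flour: 350 g × 20/3 ÷ 28.35 g/oz ≈ 82 oz
cake flour: 6 oz × 20/3 × 28.35 g/oz = 1134 g
sour cream: 6 fl oz × 20/3 ÷ 8 fl oz/cup × 230 g/cup = 1150 g

all-purpose flour: 82 oz; cake flour: 1134 g; sour cream: 1150 g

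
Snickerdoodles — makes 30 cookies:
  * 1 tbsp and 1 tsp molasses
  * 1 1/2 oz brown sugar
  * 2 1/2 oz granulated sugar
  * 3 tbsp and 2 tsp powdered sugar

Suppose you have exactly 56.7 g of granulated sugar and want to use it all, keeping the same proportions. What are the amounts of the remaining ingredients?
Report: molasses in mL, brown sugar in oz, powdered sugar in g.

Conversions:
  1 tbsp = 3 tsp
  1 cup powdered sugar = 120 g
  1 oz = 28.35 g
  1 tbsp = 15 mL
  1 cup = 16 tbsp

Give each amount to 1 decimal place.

The original recipe has 70.875 g of granulated sugar, so the scaling factor is 56.7 ÷ 70.875 = 4/5 = 0.8.
molasses: (1 tbsp + 1 tsp = 4/3 tbsp) × 4/5 × 15 mL/tbsp = 16.0 mL
brown sugar: 1.5 oz × 4/5 = 1.2 oz
powdered sugar: (3 tbsp + 2 tsp = 11/3 tbsp) × 4/5 ÷ 16 tbsp/cup × 120 g/cup = 22.0 g

molasses: 16.0 mL; brown sugar: 1.2 oz; powdered sugar: 22.0 g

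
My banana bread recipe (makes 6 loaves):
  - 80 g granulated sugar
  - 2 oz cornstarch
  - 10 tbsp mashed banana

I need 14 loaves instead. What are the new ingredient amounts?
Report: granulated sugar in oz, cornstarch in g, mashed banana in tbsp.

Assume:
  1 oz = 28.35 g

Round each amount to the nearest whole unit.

granulated sugar: 7 oz; cornstarch: 132 g; mashed banana: 23 tbsp

Scaling factor: 14/6 = 7/3.
granulated sugar: 80 g × 7/3 ÷ 28.35 g/oz ≈ 7 oz
cornstarch: 2 oz × 7/3 × 28.35 g/oz ≈ 132 g
mashed banana: 10 tbsp × 7/3 ≈ 23 tbsp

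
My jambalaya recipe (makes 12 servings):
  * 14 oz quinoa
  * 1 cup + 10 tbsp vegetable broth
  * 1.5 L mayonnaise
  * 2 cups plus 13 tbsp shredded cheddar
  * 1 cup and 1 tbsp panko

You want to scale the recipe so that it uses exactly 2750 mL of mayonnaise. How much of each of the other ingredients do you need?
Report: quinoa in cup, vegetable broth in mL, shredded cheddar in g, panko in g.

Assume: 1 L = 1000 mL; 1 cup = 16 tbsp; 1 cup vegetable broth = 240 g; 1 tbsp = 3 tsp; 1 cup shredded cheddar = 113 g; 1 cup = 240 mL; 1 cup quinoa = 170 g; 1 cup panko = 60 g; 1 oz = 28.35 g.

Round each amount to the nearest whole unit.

quinoa: 4 cup; vegetable broth: 715 mL; shredded cheddar: 583 g; panko: 117 g

The original recipe has 1500 mL of mayonnaise, so the scaling factor is 2750 ÷ 1500 = 11/6.
quinoa: 14 oz × 11/6 × 28.35 g/oz ÷ 170 g/cup ≈ 4 cup
vegetable broth: (1 cup + 10 tbsp = 1.625 cup) × 11/6 × 240 mL/cup = 715 mL
shredded cheddar: (2 cup + 13 tbsp = 2.8125 cup) × 11/6 × 113 g/cup ≈ 583 g
panko: (1 cup + 1 tbsp = 1.0625 cup) × 11/6 × 60 g/cup ≈ 117 g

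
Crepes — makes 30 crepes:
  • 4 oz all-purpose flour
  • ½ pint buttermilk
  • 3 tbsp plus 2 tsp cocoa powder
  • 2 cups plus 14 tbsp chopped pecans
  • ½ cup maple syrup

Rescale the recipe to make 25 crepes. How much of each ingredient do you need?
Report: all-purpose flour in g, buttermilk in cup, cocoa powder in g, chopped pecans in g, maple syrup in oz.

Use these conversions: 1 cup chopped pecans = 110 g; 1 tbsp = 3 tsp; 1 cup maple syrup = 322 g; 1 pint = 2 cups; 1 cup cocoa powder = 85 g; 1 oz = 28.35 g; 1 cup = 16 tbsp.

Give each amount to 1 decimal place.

all-purpose flour: 94.5 g; buttermilk: 0.8 cup; cocoa powder: 16.2 g; chopped pecans: 263.5 g; maple syrup: 4.7 oz

Scaling factor: 25/30 = 5/6.
all-purpose flour: 4 oz × 5/6 × 28.35 g/oz = 94.5 g
buttermilk: 0.5 pint × 5/6 × 2 cup/pint ≈ 0.8 cup
cocoa powder: (3 tbsp + 2 tsp = 11/3 tbsp) × 5/6 ÷ 16 tbsp/cup × 85 g/cup ≈ 16.2 g
chopped pecans: (2 cup + 14 tbsp = 2.875 cup) × 5/6 × 110 g/cup ≈ 263.5 g
maple syrup: 0.5 cup × 5/6 × 322 g/cup ÷ 28.35 g/oz ≈ 4.7 oz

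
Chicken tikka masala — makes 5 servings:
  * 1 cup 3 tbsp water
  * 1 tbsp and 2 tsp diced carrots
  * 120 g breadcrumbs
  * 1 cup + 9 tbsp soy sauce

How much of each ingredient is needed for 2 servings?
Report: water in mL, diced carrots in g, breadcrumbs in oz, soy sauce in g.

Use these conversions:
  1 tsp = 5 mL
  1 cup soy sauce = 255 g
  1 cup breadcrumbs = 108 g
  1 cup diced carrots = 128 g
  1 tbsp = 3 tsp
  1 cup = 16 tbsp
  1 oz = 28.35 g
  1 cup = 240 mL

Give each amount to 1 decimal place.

Scaling factor: 2/5 = 0.4.
water: (1 cup + 3 tbsp = 1.1875 cup) × 2/5 × 240 mL/cup = 114.0 mL
diced carrots: (1 tbsp + 2 tsp = 5/3 tbsp) × 2/5 ÷ 16 tbsp/cup × 128 g/cup ≈ 5.3 g
breadcrumbs: 120 g × 2/5 ÷ 28.35 g/oz ≈ 1.7 oz
soy sauce: (1 cup + 9 tbsp = 1.5625 cup) × 2/5 × 255 g/cup ≈ 159.4 g

water: 114.0 mL; diced carrots: 5.3 g; breadcrumbs: 1.7 oz; soy sauce: 159.4 g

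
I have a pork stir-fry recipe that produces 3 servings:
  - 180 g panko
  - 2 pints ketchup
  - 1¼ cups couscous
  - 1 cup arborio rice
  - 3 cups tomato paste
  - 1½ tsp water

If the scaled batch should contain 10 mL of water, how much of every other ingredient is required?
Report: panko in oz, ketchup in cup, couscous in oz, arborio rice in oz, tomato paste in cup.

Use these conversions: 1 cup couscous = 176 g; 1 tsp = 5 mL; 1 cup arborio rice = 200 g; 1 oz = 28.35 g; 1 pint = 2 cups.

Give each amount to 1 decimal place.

panko: 8.5 oz; ketchup: 5.3 cup; couscous: 10.3 oz; arborio rice: 9.4 oz; tomato paste: 4.0 cup

The original recipe has 7.5 mL of water, so the scaling factor is 10 ÷ 7.5 = 4/3.
panko: 180 g × 4/3 ÷ 28.35 g/oz ≈ 8.5 oz
ketchup: 2 pint × 4/3 × 2 cup/pint ≈ 5.3 cup
couscous: 1.25 cup × 4/3 × 176 g/cup ÷ 28.35 g/oz ≈ 10.3 oz
arborio rice: 1 cup × 4/3 × 200 g/cup ÷ 28.35 g/oz ≈ 9.4 oz
tomato paste: 3 cup × 4/3 = 4.0 cup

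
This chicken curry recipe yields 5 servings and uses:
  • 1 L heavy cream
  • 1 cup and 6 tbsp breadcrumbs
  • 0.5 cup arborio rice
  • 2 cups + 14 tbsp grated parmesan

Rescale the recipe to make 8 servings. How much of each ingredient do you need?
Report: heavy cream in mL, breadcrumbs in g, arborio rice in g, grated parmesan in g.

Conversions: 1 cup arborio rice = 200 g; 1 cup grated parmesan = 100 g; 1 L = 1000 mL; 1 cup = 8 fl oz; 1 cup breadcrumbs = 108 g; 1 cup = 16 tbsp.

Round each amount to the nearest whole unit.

heavy cream: 1600 mL; breadcrumbs: 238 g; arborio rice: 160 g; grated parmesan: 460 g

Scaling factor: 8/5 = 1.6.
heavy cream: 1 L × 8/5 × 1000 mL/L = 1600 mL
breadcrumbs: (1 cup + 6 tbsp = 1.375 cup) × 8/5 × 108 g/cup ≈ 238 g
arborio rice: 0.5 cup × 8/5 × 200 g/cup = 160 g
grated parmesan: (2 cup + 14 tbsp = 2.875 cup) × 8/5 × 100 g/cup = 460 g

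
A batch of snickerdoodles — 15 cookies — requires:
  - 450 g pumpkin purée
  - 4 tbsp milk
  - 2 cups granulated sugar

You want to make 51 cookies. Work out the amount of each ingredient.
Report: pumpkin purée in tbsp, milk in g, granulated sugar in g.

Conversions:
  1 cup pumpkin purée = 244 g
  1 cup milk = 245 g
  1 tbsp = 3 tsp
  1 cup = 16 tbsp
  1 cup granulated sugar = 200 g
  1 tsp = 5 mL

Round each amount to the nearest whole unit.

Scaling factor: 51/15 = 17/5 = 3.4.
pumpkin purée: 450 g × 17/5 ÷ 244 g/cup × 16 tbsp/cup ≈ 100 tbsp
milk: 4 tbsp × 17/5 ÷ 16 tbsp/cup × 245 g/cup ≈ 208 g
granulated sugar: 2 cup × 17/5 × 200 g/cup = 1360 g

pumpkin purée: 100 tbsp; milk: 208 g; granulated sugar: 1360 g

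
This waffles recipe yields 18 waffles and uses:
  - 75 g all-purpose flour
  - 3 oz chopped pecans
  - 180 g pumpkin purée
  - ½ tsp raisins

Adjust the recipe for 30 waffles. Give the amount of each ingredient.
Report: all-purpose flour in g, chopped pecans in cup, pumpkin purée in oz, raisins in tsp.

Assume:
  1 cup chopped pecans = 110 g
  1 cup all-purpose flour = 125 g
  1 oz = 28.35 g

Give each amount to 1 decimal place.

all-purpose flour: 125.0 g; chopped pecans: 1.3 cup; pumpkin purée: 10.6 oz; raisins: 0.8 tsp

Scaling factor: 30/18 = 5/3.
all-purpose flour: 75 g × 5/3 = 125.0 g
chopped pecans: 3 oz × 5/3 × 28.35 g/oz ÷ 110 g/cup ≈ 1.3 cup
pumpkin purée: 180 g × 5/3 ÷ 28.35 g/oz ≈ 10.6 oz
raisins: 0.5 tsp × 5/3 ≈ 0.8 tsp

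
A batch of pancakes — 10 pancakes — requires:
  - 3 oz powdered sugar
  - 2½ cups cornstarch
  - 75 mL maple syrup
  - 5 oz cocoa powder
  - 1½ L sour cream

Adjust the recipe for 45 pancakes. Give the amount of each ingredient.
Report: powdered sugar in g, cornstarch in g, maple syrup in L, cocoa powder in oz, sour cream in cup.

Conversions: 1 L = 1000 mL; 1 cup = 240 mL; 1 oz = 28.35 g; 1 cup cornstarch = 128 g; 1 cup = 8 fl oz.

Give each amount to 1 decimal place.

Scaling factor: 45/10 = 9/2 = 4.5.
powdered sugar: 3 oz × 9/2 × 28.35 g/oz ≈ 382.7 g
cornstarch: 2.5 cup × 9/2 × 128 g/cup = 1440.0 g
maple syrup: 75 mL × 9/2 ÷ 1000 mL/L ≈ 0.3 L
cocoa powder: 5 oz × 9/2 = 22.5 oz
sour cream: 1.5 L × 9/2 × 1000 mL/L ÷ 240 mL/cup ≈ 28.1 cup

powdered sugar: 382.7 g; cornstarch: 1440.0 g; maple syrup: 0.3 L; cocoa powder: 22.5 oz; sour cream: 28.1 cup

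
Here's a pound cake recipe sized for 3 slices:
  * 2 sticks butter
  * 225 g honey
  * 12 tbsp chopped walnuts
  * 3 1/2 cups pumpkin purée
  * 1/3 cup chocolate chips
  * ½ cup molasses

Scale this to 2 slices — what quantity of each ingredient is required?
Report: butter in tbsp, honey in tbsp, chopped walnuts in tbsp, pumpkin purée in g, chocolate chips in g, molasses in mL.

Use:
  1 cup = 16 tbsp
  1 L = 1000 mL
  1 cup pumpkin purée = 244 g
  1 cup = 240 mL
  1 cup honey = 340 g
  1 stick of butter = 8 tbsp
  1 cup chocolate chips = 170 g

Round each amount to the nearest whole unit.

butter: 11 tbsp; honey: 7 tbsp; chopped walnuts: 8 tbsp; pumpkin purée: 569 g; chocolate chips: 38 g; molasses: 80 mL

Scaling factor: 2/3.
butter: 2 stick × 2/3 × 8 tbsp/stick ≈ 11 tbsp
honey: 225 g × 2/3 ÷ 340 g/cup × 16 tbsp/cup ≈ 7 tbsp
chopped walnuts: 12 tbsp × 2/3 = 8 tbsp
pumpkin purée: 3.5 cup × 2/3 × 244 g/cup ≈ 569 g
chocolate chips: 1/3 cup × 2/3 × 170 g/cup ≈ 38 g
molasses: 0.5 cup × 2/3 × 240 mL/cup = 80 mL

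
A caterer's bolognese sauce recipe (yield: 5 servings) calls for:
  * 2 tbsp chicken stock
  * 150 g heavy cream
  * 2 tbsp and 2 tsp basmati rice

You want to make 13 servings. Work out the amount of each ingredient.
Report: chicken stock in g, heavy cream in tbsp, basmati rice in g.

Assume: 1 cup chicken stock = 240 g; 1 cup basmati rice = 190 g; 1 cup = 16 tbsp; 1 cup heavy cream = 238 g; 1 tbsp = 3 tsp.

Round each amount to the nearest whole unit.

Scaling factor: 13/5 = 2.6.
chicken stock: 2 tbsp × 13/5 ÷ 16 tbsp/cup × 240 g/cup = 78 g
heavy cream: 150 g × 13/5 ÷ 238 g/cup × 16 tbsp/cup ≈ 26 tbsp
basmati rice: (2 tbsp + 2 tsp = 8/3 tbsp) × 13/5 ÷ 16 tbsp/cup × 190 g/cup ≈ 82 g

chicken stock: 78 g; heavy cream: 26 tbsp; basmati rice: 82 g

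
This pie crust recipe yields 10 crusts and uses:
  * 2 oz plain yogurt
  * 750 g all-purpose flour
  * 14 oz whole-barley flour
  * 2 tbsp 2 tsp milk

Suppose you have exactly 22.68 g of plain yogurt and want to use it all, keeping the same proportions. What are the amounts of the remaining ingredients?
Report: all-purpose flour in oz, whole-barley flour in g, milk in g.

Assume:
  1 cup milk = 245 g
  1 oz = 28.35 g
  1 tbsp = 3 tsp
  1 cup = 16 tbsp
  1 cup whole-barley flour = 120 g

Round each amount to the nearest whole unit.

all-purpose flour: 11 oz; whole-barley flour: 159 g; milk: 16 g

The original recipe has 56.7 g of plain yogurt, so the scaling factor is 22.68 ÷ 56.7 = 2/5 = 0.4.
all-purpose flour: 750 g × 2/5 ÷ 28.35 g/oz ≈ 11 oz
whole-barley flour: 14 oz × 2/5 × 28.35 g/oz ≈ 159 g
milk: (2 tbsp + 2 tsp = 8/3 tbsp) × 2/5 ÷ 16 tbsp/cup × 245 g/cup ≈ 16 g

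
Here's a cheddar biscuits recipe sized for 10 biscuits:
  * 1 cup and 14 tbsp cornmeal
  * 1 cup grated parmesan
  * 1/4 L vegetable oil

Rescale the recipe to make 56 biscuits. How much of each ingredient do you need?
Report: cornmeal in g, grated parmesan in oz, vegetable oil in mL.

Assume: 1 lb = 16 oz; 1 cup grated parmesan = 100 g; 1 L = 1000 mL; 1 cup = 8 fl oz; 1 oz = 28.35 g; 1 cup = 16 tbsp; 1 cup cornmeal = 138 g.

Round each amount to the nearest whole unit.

cornmeal: 1449 g; grated parmesan: 20 oz; vegetable oil: 1400 mL

Scaling factor: 56/10 = 28/5 = 5.6.
cornmeal: (1 cup + 14 tbsp = 1.875 cup) × 28/5 × 138 g/cup = 1449 g
grated parmesan: 1 cup × 28/5 × 100 g/cup ÷ 28.35 g/oz ≈ 20 oz
vegetable oil: 0.25 L × 28/5 × 1000 mL/L = 1400 mL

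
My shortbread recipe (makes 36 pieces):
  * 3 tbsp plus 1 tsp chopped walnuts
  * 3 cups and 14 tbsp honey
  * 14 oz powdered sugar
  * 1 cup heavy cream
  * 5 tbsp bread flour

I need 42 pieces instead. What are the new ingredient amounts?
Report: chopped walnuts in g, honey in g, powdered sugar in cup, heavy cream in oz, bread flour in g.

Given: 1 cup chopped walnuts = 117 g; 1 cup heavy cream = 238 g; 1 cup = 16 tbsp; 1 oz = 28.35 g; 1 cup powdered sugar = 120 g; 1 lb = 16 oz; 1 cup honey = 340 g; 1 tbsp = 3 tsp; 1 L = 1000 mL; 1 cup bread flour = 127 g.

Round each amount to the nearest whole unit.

Scaling factor: 42/36 = 7/6.
chopped walnuts: (3 tbsp + 1 tsp = 10/3 tbsp) × 7/6 ÷ 16 tbsp/cup × 117 g/cup ≈ 28 g
honey: (3 cup + 14 tbsp = 3.875 cup) × 7/6 × 340 g/cup ≈ 1537 g
powdered sugar: 14 oz × 7/6 × 28.35 g/oz ÷ 120 g/cup ≈ 4 cup
heavy cream: 1 cup × 7/6 × 238 g/cup ÷ 28.35 g/oz ≈ 10 oz
bread flour: 5 tbsp × 7/6 ÷ 16 tbsp/cup × 127 g/cup ≈ 46 g

chopped walnuts: 28 g; honey: 1537 g; powdered sugar: 4 cup; heavy cream: 10 oz; bread flour: 46 g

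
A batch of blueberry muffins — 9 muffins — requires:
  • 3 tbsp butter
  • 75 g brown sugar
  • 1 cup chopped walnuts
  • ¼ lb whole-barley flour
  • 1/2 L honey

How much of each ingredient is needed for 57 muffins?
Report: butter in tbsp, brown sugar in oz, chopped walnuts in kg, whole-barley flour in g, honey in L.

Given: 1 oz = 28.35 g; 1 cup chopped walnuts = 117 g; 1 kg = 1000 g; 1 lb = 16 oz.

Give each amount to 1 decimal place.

butter: 19.0 tbsp; brown sugar: 16.8 oz; chopped walnuts: 0.7 kg; whole-barley flour: 718.2 g; honey: 3.2 L

Scaling factor: 57/9 = 19/3.
butter: 3 tbsp × 19/3 = 19.0 tbsp
brown sugar: 75 g × 19/3 ÷ 28.35 g/oz ≈ 16.8 oz
chopped walnuts: 1 cup × 19/3 × 117 g/cup ÷ 1000 g/kg ≈ 0.7 kg
whole-barley flour: 0.25 lb × 19/3 × 16 oz/lb × 28.35 g/oz = 718.2 g
honey: 0.5 L × 19/3 ≈ 3.2 L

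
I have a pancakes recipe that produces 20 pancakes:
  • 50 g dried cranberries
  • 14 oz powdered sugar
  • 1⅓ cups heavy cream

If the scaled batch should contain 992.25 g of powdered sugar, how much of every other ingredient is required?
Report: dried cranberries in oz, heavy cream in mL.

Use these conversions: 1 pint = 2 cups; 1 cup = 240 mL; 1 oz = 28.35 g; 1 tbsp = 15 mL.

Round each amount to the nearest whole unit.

The original recipe has 396.9 g of powdered sugar, so the scaling factor is 992.25 ÷ 396.9 = 5/2 = 2.5.
dried cranberries: 50 g × 5/2 ÷ 28.35 g/oz ≈ 4 oz
heavy cream: 4/3 cup × 5/2 × 240 mL/cup = 800 mL

dried cranberries: 4 oz; heavy cream: 800 mL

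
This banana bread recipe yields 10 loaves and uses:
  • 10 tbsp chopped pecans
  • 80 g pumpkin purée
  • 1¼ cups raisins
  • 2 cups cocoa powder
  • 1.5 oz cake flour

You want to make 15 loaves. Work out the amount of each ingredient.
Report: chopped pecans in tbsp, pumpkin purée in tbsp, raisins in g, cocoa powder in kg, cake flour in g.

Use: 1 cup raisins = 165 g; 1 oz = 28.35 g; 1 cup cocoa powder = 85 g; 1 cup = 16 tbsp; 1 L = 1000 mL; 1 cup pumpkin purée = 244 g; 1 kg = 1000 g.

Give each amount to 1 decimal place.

chopped pecans: 15.0 tbsp; pumpkin purée: 7.9 tbsp; raisins: 309.4 g; cocoa powder: 0.3 kg; cake flour: 63.8 g

Scaling factor: 15/10 = 3/2 = 1.5.
chopped pecans: 10 tbsp × 3/2 = 15.0 tbsp
pumpkin purée: 80 g × 3/2 ÷ 244 g/cup × 16 tbsp/cup ≈ 7.9 tbsp
raisins: 1.25 cup × 3/2 × 165 g/cup ≈ 309.4 g
cocoa powder: 2 cup × 3/2 × 85 g/cup ÷ 1000 g/kg ≈ 0.3 kg
cake flour: 1.5 oz × 3/2 × 28.35 g/oz ≈ 63.8 g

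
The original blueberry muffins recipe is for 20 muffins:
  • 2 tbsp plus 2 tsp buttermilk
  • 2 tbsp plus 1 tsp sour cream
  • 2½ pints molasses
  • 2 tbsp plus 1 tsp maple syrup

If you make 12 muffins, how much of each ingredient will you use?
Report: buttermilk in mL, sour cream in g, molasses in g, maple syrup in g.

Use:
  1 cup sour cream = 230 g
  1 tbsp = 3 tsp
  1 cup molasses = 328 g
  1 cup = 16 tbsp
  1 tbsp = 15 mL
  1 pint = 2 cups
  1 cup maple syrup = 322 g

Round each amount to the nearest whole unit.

Scaling factor: 12/20 = 3/5 = 0.6.
buttermilk: (2 tbsp + 2 tsp = 8/3 tbsp) × 3/5 × 15 mL/tbsp = 24 mL
sour cream: (2 tbsp + 1 tsp = 7/3 tbsp) × 3/5 ÷ 16 tbsp/cup × 230 g/cup ≈ 20 g
molasses: 2.5 pint × 3/5 × 2 cup/pint × 328 g/cup = 984 g
maple syrup: (2 tbsp + 1 tsp = 7/3 tbsp) × 3/5 ÷ 16 tbsp/cup × 322 g/cup ≈ 28 g

buttermilk: 24 mL; sour cream: 20 g; molasses: 984 g; maple syrup: 28 g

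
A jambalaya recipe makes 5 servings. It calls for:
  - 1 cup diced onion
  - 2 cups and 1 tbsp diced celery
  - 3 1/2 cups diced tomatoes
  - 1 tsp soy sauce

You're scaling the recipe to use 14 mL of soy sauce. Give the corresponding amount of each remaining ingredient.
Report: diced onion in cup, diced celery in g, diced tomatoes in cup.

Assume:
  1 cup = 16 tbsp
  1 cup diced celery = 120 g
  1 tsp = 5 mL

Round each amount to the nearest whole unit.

The original recipe has 5 mL of soy sauce, so the scaling factor is 14 ÷ 5 = 14/5 = 2.8.
diced onion: 1 cup × 14/5 ≈ 3 cup
diced celery: (2 cup + 1 tbsp = 2.0625 cup) × 14/5 × 120 g/cup = 693 g
diced tomatoes: 3.5 cup × 14/5 ≈ 10 cup

diced onion: 3 cup; diced celery: 693 g; diced tomatoes: 10 cup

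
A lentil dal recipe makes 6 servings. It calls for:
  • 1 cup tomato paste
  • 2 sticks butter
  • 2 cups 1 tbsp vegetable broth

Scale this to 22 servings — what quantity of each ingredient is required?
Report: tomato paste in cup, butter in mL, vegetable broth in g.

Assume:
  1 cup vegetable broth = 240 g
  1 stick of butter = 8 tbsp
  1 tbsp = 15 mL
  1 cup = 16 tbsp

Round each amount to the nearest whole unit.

tomato paste: 4 cup; butter: 880 mL; vegetable broth: 1815 g

Scaling factor: 22/6 = 11/3.
tomato paste: 1 cup × 11/3 ≈ 4 cup
butter: 2 stick × 11/3 × 8 tbsp/stick × 15 mL/tbsp = 880 mL
vegetable broth: (2 cup + 1 tbsp = 2.0625 cup) × 11/3 × 240 g/cup = 1815 g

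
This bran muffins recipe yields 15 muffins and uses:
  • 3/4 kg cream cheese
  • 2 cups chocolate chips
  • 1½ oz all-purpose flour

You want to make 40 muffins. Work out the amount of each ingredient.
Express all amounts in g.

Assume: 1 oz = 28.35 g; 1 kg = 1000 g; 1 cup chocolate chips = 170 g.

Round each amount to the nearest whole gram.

Scaling factor: 40/15 = 8/3.
cream cheese: 0.75 kg × 8/3 × 1000 g/kg = 2000 g
chocolate chips: 2 cup × 8/3 × 170 g/cup ≈ 907 g
all-purpose flour: 1.5 oz × 8/3 × 28.35 g/oz ≈ 113 g

cream cheese: 2000 g; chocolate chips: 907 g; all-purpose flour: 113 g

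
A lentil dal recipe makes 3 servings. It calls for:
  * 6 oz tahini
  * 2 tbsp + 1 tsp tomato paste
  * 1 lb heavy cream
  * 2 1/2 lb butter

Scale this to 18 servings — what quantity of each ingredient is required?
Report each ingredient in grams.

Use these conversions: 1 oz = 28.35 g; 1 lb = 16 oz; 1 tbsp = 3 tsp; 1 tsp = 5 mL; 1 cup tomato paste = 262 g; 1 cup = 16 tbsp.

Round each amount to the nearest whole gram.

tahini: 1021 g; tomato paste: 229 g; heavy cream: 2722 g; butter: 6804 g

Scaling factor: 18/3 = 6.
tahini: 6 oz × 6 × 28.35 g/oz ≈ 1021 g
tomato paste: (2 tbsp + 1 tsp = 7/3 tbsp) × 6 ÷ 16 tbsp/cup × 262 g/cup ≈ 229 g
heavy cream: 1 lb × 6 × 16 oz/lb × 28.35 g/oz ≈ 2722 g
butter: 2.5 lb × 6 × 16 oz/lb × 28.35 g/oz = 6804 g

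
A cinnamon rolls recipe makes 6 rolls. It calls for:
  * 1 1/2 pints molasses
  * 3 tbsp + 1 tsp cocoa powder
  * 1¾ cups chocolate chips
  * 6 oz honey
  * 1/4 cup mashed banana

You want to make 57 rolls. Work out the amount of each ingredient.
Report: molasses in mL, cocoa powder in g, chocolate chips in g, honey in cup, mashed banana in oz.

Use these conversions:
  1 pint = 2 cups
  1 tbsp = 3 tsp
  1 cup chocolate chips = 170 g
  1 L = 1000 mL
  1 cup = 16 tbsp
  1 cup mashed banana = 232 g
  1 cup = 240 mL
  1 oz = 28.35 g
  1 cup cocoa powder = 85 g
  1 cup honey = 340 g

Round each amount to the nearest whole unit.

molasses: 6840 mL; cocoa powder: 168 g; chocolate chips: 2826 g; honey: 5 cup; mashed banana: 19 oz

Scaling factor: 57/6 = 19/2 = 9.5.
molasses: 1.5 pint × 19/2 × 2 cup/pint × 240 mL/cup = 6840 mL
cocoa powder: (3 tbsp + 1 tsp = 10/3 tbsp) × 19/2 ÷ 16 tbsp/cup × 85 g/cup ≈ 168 g
chocolate chips: 1.75 cup × 19/2 × 170 g/cup ≈ 2826 g
honey: 6 oz × 19/2 × 28.35 g/oz ÷ 340 g/cup ≈ 5 cup
mashed banana: 0.25 cup × 19/2 × 232 g/cup ÷ 28.35 g/oz ≈ 19 oz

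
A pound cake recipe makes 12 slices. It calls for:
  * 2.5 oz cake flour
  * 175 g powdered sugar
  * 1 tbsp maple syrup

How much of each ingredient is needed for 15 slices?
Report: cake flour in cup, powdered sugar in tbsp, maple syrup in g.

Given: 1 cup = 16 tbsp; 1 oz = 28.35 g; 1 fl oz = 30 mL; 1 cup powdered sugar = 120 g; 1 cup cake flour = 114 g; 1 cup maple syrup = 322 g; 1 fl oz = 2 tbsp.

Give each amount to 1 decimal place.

Scaling factor: 15/12 = 5/4 = 1.25.
cake flour: 2.5 oz × 5/4 × 28.35 g/oz ÷ 114 g/cup ≈ 0.8 cup
powdered sugar: 175 g × 5/4 ÷ 120 g/cup × 16 tbsp/cup ≈ 29.2 tbsp
maple syrup: 1 tbsp × 5/4 ÷ 16 tbsp/cup × 322 g/cup ≈ 25.2 g

cake flour: 0.8 cup; powdered sugar: 29.2 tbsp; maple syrup: 25.2 g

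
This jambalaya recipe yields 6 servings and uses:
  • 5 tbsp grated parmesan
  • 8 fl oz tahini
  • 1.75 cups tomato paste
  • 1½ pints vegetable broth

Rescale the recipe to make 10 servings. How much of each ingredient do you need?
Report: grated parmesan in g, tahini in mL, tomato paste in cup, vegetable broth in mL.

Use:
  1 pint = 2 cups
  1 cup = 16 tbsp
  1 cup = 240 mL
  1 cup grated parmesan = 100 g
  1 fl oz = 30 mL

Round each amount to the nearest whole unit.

grated parmesan: 52 g; tahini: 400 mL; tomato paste: 3 cup; vegetable broth: 1200 mL

Scaling factor: 10/6 = 5/3.
grated parmesan: 5 tbsp × 5/3 ÷ 16 tbsp/cup × 100 g/cup ≈ 52 g
tahini: 8 fl oz × 5/3 × 30 mL/fl oz = 400 mL
tomato paste: 1.75 cup × 5/3 ≈ 3 cup
vegetable broth: 1.5 pint × 5/3 × 2 cup/pint × 240 mL/cup = 1200 mL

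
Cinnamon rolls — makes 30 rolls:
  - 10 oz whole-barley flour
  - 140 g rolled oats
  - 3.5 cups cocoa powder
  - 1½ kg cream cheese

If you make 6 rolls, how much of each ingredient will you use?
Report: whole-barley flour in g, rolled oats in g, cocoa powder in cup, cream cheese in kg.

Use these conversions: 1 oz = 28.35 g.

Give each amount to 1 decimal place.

Scaling factor: 6/30 = 1/5 = 0.2.
whole-barley flour: 10 oz × 1/5 × 28.35 g/oz = 56.7 g
rolled oats: 140 g × 1/5 = 28.0 g
cocoa powder: 3.5 cup × 1/5 = 0.7 cup
cream cheese: 1.5 kg × 1/5 = 0.3 kg

whole-barley flour: 56.7 g; rolled oats: 28.0 g; cocoa powder: 0.7 cup; cream cheese: 0.3 kg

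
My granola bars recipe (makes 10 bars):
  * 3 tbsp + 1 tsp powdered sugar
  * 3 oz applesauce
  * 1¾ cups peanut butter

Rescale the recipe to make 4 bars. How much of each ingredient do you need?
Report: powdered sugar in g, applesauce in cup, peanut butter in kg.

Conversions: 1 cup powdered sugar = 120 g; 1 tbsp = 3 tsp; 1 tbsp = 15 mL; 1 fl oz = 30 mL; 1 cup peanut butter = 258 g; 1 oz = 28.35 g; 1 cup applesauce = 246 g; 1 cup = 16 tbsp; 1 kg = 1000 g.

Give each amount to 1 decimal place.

powdered sugar: 10.0 g; applesauce: 0.1 cup; peanut butter: 0.2 kg

Scaling factor: 4/10 = 2/5 = 0.4.
powdered sugar: (3 tbsp + 1 tsp = 10/3 tbsp) × 2/5 ÷ 16 tbsp/cup × 120 g/cup = 10.0 g
applesauce: 3 oz × 2/5 × 28.35 g/oz ÷ 246 g/cup ≈ 0.1 cup
peanut butter: 1.75 cup × 2/5 × 258 g/cup ÷ 1000 g/kg ≈ 0.2 kg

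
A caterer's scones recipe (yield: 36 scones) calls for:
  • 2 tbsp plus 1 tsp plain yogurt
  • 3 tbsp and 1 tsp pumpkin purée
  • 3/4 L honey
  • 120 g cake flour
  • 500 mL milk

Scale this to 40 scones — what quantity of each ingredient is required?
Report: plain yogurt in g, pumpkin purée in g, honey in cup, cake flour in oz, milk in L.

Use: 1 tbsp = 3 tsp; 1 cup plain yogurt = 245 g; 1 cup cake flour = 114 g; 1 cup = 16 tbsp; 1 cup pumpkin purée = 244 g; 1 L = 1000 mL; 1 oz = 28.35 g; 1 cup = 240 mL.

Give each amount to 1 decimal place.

plain yogurt: 39.7 g; pumpkin purée: 56.5 g; honey: 3.5 cup; cake flour: 4.7 oz; milk: 0.6 L

Scaling factor: 40/36 = 10/9.
plain yogurt: (2 tbsp + 1 tsp = 7/3 tbsp) × 10/9 ÷ 16 tbsp/cup × 245 g/cup ≈ 39.7 g
pumpkin purée: (3 tbsp + 1 tsp = 10/3 tbsp) × 10/9 ÷ 16 tbsp/cup × 244 g/cup ≈ 56.5 g
honey: 0.75 L × 10/9 × 1000 mL/L ÷ 240 mL/cup ≈ 3.5 cup
cake flour: 120 g × 10/9 ÷ 28.35 g/oz ≈ 4.7 oz
milk: 500 mL × 10/9 ÷ 1000 mL/L ≈ 0.6 L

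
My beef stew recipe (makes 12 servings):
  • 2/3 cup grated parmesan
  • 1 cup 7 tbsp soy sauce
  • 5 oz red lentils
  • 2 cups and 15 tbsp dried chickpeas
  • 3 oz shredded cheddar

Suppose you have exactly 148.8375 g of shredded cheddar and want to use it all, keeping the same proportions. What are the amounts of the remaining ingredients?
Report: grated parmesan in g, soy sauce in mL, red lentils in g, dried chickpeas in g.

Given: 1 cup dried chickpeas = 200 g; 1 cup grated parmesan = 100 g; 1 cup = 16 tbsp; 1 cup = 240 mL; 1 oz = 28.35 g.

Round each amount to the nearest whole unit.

grated parmesan: 117 g; soy sauce: 604 mL; red lentils: 248 g; dried chickpeas: 1028 g

The original recipe has 85.05 g of shredded cheddar, so the scaling factor is 148.8375 ÷ 85.05 = 7/4 = 1.75.
grated parmesan: 2/3 cup × 7/4 × 100 g/cup ≈ 117 g
soy sauce: (1 cup + 7 tbsp = 1.4375 cup) × 7/4 × 240 mL/cup ≈ 604 mL
red lentils: 5 oz × 7/4 × 28.35 g/oz ≈ 248 g
dried chickpeas: (2 cup + 15 tbsp = 2.9375 cup) × 7/4 × 200 g/cup ≈ 1028 g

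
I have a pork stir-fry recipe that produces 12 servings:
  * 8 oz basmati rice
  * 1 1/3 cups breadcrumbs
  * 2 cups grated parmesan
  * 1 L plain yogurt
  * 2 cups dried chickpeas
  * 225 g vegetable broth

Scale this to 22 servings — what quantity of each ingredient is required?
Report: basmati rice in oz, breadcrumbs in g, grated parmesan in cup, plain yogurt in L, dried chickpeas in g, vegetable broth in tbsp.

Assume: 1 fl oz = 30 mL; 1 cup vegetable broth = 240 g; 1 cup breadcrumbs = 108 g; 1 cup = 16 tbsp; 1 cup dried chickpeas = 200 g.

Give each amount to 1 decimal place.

Scaling factor: 22/12 = 11/6.
basmati rice: 8 oz × 11/6 ≈ 14.7 oz
breadcrumbs: 4/3 cup × 11/6 × 108 g/cup = 264.0 g
grated parmesan: 2 cup × 11/6 ≈ 3.7 cup
plain yogurt: 1 L × 11/6 ≈ 1.8 L
dried chickpeas: 2 cup × 11/6 × 200 g/cup ≈ 733.3 g
vegetable broth: 225 g × 11/6 ÷ 240 g/cup × 16 tbsp/cup = 27.5 tbsp

basmati rice: 14.7 oz; breadcrumbs: 264.0 g; grated parmesan: 3.7 cup; plain yogurt: 1.8 L; dried chickpeas: 733.3 g; vegetable broth: 27.5 tbsp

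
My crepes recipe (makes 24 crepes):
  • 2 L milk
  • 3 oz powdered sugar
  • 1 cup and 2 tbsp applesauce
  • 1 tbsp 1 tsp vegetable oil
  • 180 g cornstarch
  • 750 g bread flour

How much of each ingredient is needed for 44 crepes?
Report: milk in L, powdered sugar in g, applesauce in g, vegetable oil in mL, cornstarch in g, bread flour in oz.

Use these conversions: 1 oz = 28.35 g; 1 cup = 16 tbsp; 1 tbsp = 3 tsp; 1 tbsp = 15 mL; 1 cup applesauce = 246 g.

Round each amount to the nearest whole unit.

milk: 4 L; powdered sugar: 156 g; applesauce: 507 g; vegetable oil: 37 mL; cornstarch: 330 g; bread flour: 49 oz

Scaling factor: 44/24 = 11/6.
milk: 2 L × 11/6 ≈ 4 L
powdered sugar: 3 oz × 11/6 × 28.35 g/oz ≈ 156 g
applesauce: (1 cup + 2 tbsp = 1.125 cup) × 11/6 × 246 g/cup ≈ 507 g
vegetable oil: (1 tbsp + 1 tsp = 4/3 tbsp) × 11/6 × 15 mL/tbsp ≈ 37 mL
cornstarch: 180 g × 11/6 = 330 g
bread flour: 750 g × 11/6 ÷ 28.35 g/oz ≈ 49 oz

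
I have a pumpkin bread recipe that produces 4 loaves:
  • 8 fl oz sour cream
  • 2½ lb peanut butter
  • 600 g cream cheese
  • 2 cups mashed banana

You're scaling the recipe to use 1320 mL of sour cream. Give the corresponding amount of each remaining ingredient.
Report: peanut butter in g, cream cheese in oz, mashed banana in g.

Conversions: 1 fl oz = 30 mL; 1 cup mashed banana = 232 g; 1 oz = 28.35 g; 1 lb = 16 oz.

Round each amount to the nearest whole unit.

The original recipe has 240 mL of sour cream, so the scaling factor is 1320 ÷ 240 = 11/2 = 5.5.
peanut butter: 2.5 lb × 11/2 × 16 oz/lb × 28.35 g/oz = 6237 g
cream cheese: 600 g × 11/2 ÷ 28.35 g/oz ≈ 116 oz
mashed banana: 2 cup × 11/2 × 232 g/cup = 2552 g

peanut butter: 6237 g; cream cheese: 116 oz; mashed banana: 2552 g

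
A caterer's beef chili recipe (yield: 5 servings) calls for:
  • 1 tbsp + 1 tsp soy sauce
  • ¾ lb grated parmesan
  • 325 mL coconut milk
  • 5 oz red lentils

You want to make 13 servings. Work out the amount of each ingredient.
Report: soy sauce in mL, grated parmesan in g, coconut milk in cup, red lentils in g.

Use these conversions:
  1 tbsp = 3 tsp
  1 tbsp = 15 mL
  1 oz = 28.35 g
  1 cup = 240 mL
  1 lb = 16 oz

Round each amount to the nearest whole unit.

soy sauce: 52 mL; grated parmesan: 885 g; coconut milk: 4 cup; red lentils: 369 g

Scaling factor: 13/5 = 2.6.
soy sauce: (1 tbsp + 1 tsp = 4/3 tbsp) × 13/5 × 15 mL/tbsp = 52 mL
grated parmesan: 0.75 lb × 13/5 × 16 oz/lb × 28.35 g/oz ≈ 885 g
coconut milk: 325 mL × 13/5 ÷ 240 mL/cup ≈ 4 cup
red lentils: 5 oz × 13/5 × 28.35 g/oz ≈ 369 g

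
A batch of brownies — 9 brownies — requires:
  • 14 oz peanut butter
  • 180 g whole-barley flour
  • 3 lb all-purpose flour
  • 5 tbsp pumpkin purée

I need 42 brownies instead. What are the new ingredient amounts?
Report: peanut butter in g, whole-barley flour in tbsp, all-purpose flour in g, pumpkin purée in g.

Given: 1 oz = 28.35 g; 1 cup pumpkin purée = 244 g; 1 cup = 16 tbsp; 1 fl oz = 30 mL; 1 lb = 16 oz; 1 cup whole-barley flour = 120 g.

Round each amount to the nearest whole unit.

peanut butter: 1852 g; whole-barley flour: 112 tbsp; all-purpose flour: 6350 g; pumpkin purée: 356 g

Scaling factor: 42/9 = 14/3.
peanut butter: 14 oz × 14/3 × 28.35 g/oz ≈ 1852 g
whole-barley flour: 180 g × 14/3 ÷ 120 g/cup × 16 tbsp/cup = 112 tbsp
all-purpose flour: 3 lb × 14/3 × 16 oz/lb × 28.35 g/oz ≈ 6350 g
pumpkin purée: 5 tbsp × 14/3 ÷ 16 tbsp/cup × 244 g/cup ≈ 356 g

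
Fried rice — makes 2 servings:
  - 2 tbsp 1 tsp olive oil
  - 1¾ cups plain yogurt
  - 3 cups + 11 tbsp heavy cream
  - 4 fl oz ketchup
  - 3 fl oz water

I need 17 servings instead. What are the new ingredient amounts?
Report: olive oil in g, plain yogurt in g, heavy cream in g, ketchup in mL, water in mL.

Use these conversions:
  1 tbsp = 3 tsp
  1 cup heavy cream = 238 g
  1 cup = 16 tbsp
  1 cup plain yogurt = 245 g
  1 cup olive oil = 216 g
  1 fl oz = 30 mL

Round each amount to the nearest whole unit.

olive oil: 268 g; plain yogurt: 3644 g; heavy cream: 7460 g; ketchup: 1020 mL; water: 765 mL

Scaling factor: 17/2 = 8.5.
olive oil: (2 tbsp + 1 tsp = 7/3 tbsp) × 17/2 ÷ 16 tbsp/cup × 216 g/cup ≈ 268 g
plain yogurt: 1.75 cup × 17/2 × 245 g/cup ≈ 3644 g
heavy cream: (3 cup + 11 tbsp = 3.6875 cup) × 17/2 × 238 g/cup ≈ 7460 g
ketchup: 4 fl oz × 17/2 × 30 mL/fl oz = 1020 mL
water: 3 fl oz × 17/2 × 30 mL/fl oz = 765 mL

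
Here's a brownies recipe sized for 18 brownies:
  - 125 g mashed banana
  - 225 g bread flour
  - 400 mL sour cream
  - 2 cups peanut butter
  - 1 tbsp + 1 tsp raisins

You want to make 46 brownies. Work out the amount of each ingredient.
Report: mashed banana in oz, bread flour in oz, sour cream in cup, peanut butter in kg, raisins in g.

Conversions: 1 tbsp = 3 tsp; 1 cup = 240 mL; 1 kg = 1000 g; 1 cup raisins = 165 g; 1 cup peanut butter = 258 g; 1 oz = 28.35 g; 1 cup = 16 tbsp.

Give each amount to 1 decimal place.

mashed banana: 11.3 oz; bread flour: 20.3 oz; sour cream: 4.3 cup; peanut butter: 1.3 kg; raisins: 35.1 g

Scaling factor: 46/18 = 23/9.
mashed banana: 125 g × 23/9 ÷ 28.35 g/oz ≈ 11.3 oz
bread flour: 225 g × 23/9 ÷ 28.35 g/oz ≈ 20.3 oz
sour cream: 400 mL × 23/9 ÷ 240 mL/cup ≈ 4.3 cup
peanut butter: 2 cup × 23/9 × 258 g/cup ÷ 1000 g/kg ≈ 1.3 kg
raisins: (1 tbsp + 1 tsp = 4/3 tbsp) × 23/9 ÷ 16 tbsp/cup × 165 g/cup ≈ 35.1 g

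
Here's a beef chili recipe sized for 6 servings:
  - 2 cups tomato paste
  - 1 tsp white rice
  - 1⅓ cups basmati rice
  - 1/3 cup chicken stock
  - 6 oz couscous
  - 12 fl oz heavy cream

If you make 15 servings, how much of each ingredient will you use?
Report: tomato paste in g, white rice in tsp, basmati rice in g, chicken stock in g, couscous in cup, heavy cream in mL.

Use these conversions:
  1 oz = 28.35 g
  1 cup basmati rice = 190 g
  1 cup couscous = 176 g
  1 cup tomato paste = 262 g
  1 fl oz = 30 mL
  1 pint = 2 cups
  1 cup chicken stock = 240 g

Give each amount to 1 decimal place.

tomato paste: 1310.0 g; white rice: 2.5 tsp; basmati rice: 633.3 g; chicken stock: 200.0 g; couscous: 2.4 cup; heavy cream: 900.0 mL

Scaling factor: 15/6 = 5/2 = 2.5.
tomato paste: 2 cup × 5/2 × 262 g/cup = 1310.0 g
white rice: 1 tsp × 5/2 = 2.5 tsp
basmati rice: 4/3 cup × 5/2 × 190 g/cup ≈ 633.3 g
chicken stock: 1/3 cup × 5/2 × 240 g/cup = 200.0 g
couscous: 6 oz × 5/2 × 28.35 g/oz ÷ 176 g/cup ≈ 2.4 cup
heavy cream: 12 fl oz × 5/2 × 30 mL/fl oz = 900.0 mL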